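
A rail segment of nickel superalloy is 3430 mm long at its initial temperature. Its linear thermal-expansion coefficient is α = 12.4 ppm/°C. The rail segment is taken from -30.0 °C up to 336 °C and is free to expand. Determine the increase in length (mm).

ΔT = 336 − (-30.0) = 366.0 K.
ΔL = α·L₀·ΔT = 12.4×10⁻⁶ × 3430 mm × 366.0 K = 15.6 mm.

15.6 mm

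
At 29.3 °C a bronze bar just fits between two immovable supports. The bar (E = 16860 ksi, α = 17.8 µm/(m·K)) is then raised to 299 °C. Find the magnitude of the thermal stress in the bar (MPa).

558 MPa

E = 16860 ksi = 116.2 GPa.
ΔT = 269.7 K. Constrained thermal stress σ = E·α·ΔT = 116.2×10³ MPa × 17.8×10⁻⁶ × 269.7 = 558 MPa (compressive).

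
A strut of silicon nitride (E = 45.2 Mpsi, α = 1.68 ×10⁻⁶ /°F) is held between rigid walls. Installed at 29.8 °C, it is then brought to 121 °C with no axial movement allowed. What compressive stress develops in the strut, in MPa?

E = 45.2 Mpsi = 311.6 GPa.
α = 1.68×10⁻⁶/°F × 9/5 = 3.02×10⁻⁶/K.
ΔT = 91.20 K. Constrained thermal stress σ = E·α·ΔT = 311.6×10³ MPa × 3.02×10⁻⁶ × 91.20 = 85.9 MPa (compressive).

85.9 MPa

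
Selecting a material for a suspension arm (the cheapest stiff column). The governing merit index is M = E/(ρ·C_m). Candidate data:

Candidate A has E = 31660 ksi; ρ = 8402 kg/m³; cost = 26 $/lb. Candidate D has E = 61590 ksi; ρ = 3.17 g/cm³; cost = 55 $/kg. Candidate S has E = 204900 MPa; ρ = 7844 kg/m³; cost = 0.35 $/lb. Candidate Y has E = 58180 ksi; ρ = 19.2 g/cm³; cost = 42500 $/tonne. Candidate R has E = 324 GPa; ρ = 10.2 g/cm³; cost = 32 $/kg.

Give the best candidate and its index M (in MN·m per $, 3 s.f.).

candidate S, M = 33.9 MN·m per $

In SI units:
  candidate A: E = 218.3 GPa, ρ = 8402 kg/m³, cost = 57.32 $/kg
  candidate D: E = 424.6 GPa, ρ = 3170 kg/m³, cost = 55.00 $/kg
  candidate S: E = 204.9 GPa, ρ = 7844 kg/m³, cost = 0.7716 $/kg
  candidate Y: E = 401.1 GPa, ρ = 19200 kg/m³, cost = 42.50 $/kg
  candidate R: E = 324.0 GPa, ρ = 10200 kg/m³, cost = 32.00 $/kg
  candidate S: M = 33.9 MN·m per $
  candidate D: M = 2.44 MN·m per $
  candidate R: M = 0.993 MN·m per $
  candidate Y: M = 0.492 MN·m per $
  candidate A: M = 0.453 MN·m per $
The maximum is for candidate S.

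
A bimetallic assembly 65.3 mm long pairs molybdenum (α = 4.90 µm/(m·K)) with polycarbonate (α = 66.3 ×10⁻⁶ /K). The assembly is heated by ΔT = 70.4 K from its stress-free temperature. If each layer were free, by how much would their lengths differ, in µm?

Δα = |4.90 − 66.3|×10⁻⁶/K = 61.4×10⁻⁶/K.
ΔL_mismatch = Δα·L·ΔT = 61.4×10⁻⁶ × 65.3 mm × 70.4 K = 282 µm.

282 µm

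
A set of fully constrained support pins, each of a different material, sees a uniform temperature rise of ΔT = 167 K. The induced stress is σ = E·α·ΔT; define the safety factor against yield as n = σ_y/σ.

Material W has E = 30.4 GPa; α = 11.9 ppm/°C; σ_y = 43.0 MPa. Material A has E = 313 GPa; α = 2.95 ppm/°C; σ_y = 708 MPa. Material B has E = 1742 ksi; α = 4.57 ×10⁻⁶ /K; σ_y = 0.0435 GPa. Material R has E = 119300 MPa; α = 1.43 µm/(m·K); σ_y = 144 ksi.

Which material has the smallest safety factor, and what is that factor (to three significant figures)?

material W, n = 0.712

In consistent units (E in GPa, α in ×10⁻⁶/K, σ_y in MPa):
  material W: E = 30.40, α = 11.9, σ_y = 43.00 → σ = 60.4 MPa, n = 0.712
  material A: E = 313.0, α = 2.95, σ_y = 708.0 → σ = 154 MPa, n = 4.59
  material B: E = 12.01, α = 4.57, σ_y = 43.50 → σ = 9.17 MPa, n = 4.75
  material R: E = 119.3, α = 1.43, σ_y = 992.8 → σ = 28.5 MPa, n = 34.8
The minimum is material W at n = 0.712.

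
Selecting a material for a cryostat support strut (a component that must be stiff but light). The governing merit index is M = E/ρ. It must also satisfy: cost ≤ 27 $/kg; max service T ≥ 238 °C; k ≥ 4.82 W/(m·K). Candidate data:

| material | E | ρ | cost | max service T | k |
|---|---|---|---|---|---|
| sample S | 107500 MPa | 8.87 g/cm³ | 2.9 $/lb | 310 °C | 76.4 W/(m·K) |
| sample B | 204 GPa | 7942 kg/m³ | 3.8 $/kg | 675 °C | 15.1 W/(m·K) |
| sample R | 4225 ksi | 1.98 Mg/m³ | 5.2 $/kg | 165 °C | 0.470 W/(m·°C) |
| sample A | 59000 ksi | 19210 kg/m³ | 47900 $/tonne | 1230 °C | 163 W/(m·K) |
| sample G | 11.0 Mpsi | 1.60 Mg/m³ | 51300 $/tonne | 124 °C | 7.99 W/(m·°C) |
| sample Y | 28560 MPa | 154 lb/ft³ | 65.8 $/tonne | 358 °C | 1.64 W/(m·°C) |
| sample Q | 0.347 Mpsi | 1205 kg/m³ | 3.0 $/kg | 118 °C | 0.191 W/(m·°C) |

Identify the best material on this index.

sample B

Screen on constraints: cost ≤ 27 $/kg; max service T ≥ 238 °C; k ≥ 4.82 W/(m·K). Survivors: sample S, sample B.
Convert each candidate to consistent units, then evaluate M:
  sample S: E = 107.5 GPa, ρ = 8870 kg/m³
  sample B: E = 204.0 GPa, ρ = 7942 kg/m³
  sample B: M = 25.7 MN·m/kg
  sample S: M = 12.1 MN·m/kg
Highest index: sample B.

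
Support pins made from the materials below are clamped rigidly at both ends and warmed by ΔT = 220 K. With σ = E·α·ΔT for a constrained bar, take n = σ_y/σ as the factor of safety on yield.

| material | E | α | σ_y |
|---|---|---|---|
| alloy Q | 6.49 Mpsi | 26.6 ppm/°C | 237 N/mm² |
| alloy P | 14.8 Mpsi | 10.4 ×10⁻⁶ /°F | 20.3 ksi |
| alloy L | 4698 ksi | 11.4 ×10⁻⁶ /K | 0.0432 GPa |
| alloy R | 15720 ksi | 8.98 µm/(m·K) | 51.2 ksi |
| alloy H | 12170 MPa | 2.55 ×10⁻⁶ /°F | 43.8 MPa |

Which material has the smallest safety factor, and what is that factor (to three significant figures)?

In consistent units (E in GPa, α in ×10⁻⁶/K, σ_y in MPa):
  alloy Q: E = 44.75, α = 26.6, σ_y = 237.0 → σ = 262 MPa, n = 0.905
  alloy P: E = 102.0, α = 18.7, σ_y = 140.0 → σ = 420 MPa, n = 0.333
  alloy L: E = 32.39, α = 11.4, σ_y = 43.20 → σ = 81.2 MPa, n = 0.532
  alloy R: E = 108.4, α = 8.98, σ_y = 353.0 → σ = 214 MPa, n = 1.65
  alloy H: E = 12.17, α = 4.59, σ_y = 43.80 → σ = 12.3 MPa, n = 3.56
The minimum is alloy P at n = 0.333.

alloy P, n = 0.333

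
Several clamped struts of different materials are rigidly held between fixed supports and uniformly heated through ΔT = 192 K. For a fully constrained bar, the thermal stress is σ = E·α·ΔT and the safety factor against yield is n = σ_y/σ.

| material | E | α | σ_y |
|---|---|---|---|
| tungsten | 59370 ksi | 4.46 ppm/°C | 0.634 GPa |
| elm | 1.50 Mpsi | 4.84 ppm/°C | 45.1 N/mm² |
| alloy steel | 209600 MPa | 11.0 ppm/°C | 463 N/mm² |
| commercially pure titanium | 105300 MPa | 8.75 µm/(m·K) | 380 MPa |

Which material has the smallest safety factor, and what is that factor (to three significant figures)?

With everything in SI (GPa, ×10⁻⁶/K, MPa):
  tungsten: E = 409.3, α = 4.46, σ_y = 634.0 → σ = 351 MPa, n = 1.81
  elm: E = 10.34, α = 4.84, σ_y = 45.10 → σ = 9.61 MPa, n = 4.69
  alloy steel: E = 209.6, α = 11.0, σ_y = 463.0 → σ = 443 MPa, n = 1.05
  commercially pure titanium: E = 105.3, α = 8.75, σ_y = 380.0 → σ = 177 MPa, n = 2.15
The minimum is alloy steel at n = 1.05.

alloy steel, n = 1.05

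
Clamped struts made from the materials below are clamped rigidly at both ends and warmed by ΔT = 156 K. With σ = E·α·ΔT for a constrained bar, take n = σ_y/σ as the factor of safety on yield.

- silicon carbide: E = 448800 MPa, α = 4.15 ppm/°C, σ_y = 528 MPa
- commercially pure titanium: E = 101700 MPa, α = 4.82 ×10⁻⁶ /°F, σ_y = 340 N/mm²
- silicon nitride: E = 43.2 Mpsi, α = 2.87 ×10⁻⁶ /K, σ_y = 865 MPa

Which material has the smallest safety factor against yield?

In consistent units (E in GPa, α in ×10⁻⁶/K, σ_y in MPa):
  silicon carbide: E = 448.8, α = 4.15, σ_y = 528.0 → σ = 291 MPa, n = 1.82
  commercially pure titanium: E = 101.7, α = 8.68, σ_y = 340.0 → σ = 138 MPa, n = 2.47
  silicon nitride: E = 297.9, α = 2.87, σ_y = 865.0 → σ = 133 MPa, n = 6.49
Smallest n: silicon carbide with n = 1.82.

silicon carbide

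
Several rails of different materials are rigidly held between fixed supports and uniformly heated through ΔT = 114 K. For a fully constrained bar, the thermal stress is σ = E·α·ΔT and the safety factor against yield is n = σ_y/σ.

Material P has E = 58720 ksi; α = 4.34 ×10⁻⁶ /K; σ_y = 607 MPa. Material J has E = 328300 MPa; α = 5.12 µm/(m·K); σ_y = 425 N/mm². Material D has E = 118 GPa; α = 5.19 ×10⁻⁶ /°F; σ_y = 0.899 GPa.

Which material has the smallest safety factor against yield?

material J

Per material, after unit conversion:
  material P: E = 404.9, α = 4.34, σ_y = 607.0 → σ = 200 MPa, n = 3.03
  material J: E = 328.3, α = 5.12, σ_y = 425.0 → σ = 192 MPa, n = 2.22
  material D: E = 118.0, α = 9.34, σ_y = 899.0 → σ = 126 MPa, n = 7.15
The minimum is material J at n = 2.22.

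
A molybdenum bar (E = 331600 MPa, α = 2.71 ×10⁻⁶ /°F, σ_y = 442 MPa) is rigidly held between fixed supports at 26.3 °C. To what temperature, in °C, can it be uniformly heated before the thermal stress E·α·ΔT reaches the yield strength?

E = 331600 MPa = 331.6 GPa.
α = 2.71×10⁻⁶/°F × 9/5 = 4.88×10⁻⁶/K.
E·α·ΔT = 442.0 MPa ⇒ ΔT = 442.0 / (331.6×10³ × 4.88×10⁻⁶) = 273.3 K.
T = 26.3 + 273.3 = 299.6 °C.

300 °C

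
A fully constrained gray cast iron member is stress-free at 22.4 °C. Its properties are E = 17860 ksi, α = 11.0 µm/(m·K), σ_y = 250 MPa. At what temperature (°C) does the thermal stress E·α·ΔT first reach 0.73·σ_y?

157 °C

E = 17860 ksi = 123.1 GPa.
E·α·ΔT = 182.5 MPa ⇒ ΔT = 182.5 / (123.1×10³ × 11.0×10⁻⁶) = 134.7 K.
T = 22.4 + 134.7 = 157.1 °C.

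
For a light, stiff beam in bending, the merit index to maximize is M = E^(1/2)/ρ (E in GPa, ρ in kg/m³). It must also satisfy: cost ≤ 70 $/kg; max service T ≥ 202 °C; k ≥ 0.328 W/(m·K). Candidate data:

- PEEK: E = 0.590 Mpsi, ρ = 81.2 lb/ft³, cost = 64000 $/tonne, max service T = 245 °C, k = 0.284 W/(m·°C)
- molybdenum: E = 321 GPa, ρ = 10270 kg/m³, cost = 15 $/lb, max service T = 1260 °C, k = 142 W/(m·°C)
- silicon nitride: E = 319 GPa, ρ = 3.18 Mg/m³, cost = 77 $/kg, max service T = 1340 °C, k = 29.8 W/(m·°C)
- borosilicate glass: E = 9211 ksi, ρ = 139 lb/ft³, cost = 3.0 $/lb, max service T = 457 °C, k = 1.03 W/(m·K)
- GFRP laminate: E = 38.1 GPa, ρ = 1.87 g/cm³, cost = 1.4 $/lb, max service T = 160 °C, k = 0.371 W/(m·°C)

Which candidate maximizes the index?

borosilicate glass

Screen on constraints: cost ≤ 70 $/kg; max service T ≥ 202 °C; k ≥ 0.328 W/(m·K). Survivors: molybdenum, borosilicate glass.
After converting to SI:
  molybdenum: E = 321.0 GPa, ρ = 10270 kg/m³
  borosilicate glass: E = 63.51 GPa, ρ = 2227 kg/m³
  borosilicate glass: M = 3.58×10⁻³
  molybdenum: M = 1.74×10⁻³
Borosilicate glass has the largest M.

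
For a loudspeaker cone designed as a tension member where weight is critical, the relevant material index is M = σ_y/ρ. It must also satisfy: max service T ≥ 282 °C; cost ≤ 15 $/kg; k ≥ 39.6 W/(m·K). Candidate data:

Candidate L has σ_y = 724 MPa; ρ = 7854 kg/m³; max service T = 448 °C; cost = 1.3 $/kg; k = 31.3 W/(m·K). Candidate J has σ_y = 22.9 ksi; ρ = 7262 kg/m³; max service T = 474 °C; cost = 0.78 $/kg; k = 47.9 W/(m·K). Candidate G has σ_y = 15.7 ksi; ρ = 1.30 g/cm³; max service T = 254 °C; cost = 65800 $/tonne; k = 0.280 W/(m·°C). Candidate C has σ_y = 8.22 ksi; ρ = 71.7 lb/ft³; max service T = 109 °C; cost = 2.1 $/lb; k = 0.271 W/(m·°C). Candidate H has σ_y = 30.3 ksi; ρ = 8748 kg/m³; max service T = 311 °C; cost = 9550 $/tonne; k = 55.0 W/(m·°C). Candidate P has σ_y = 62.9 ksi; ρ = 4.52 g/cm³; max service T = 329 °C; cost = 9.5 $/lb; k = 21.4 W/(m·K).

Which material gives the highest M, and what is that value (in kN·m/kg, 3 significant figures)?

Screen on constraints: max service T ≥ 282 °C; cost ≤ 15 $/kg; k ≥ 39.6 W/(m·K). Survivors: candidate J, candidate H.
Normalizing units and computing the index:
  candidate J: σ_y = 157.9 MPa, ρ = 7262 kg/m³
  candidate H: σ_y = 208.9 MPa, ρ = 8748 kg/m³
  candidate H: M = 23.9 kN·m/kg
  candidate J: M = 21.7 kN·m/kg
Candidate H ranks first.

candidate H, M = 23.9 kN·m/kg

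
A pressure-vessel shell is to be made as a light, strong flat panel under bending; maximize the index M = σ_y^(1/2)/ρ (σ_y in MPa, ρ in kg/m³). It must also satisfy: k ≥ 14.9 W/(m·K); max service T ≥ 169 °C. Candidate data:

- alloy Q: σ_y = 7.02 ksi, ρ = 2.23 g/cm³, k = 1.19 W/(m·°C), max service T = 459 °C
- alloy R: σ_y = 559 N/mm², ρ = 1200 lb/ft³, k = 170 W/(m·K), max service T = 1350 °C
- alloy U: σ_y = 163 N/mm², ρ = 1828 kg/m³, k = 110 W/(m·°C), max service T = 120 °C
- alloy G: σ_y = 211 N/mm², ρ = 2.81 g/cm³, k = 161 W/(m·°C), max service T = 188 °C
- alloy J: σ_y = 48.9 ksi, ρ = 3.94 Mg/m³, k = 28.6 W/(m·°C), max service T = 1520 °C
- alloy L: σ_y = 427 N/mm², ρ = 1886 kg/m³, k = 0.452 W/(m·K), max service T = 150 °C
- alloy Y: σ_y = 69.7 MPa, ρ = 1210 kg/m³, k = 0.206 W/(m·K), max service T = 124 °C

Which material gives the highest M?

Screen on constraints: k ≥ 14.9 W/(m·K); max service T ≥ 169 °C. Survivors: alloy R, alloy G, alloy J.
Putting every candidate on a common basis:
  alloy R: σ_y = 559.0 MPa, ρ = 19220 kg/m³
  alloy G: σ_y = 211.0 MPa, ρ = 2810 kg/m³
  alloy J: σ_y = 337.2 MPa, ρ = 3940 kg/m³
  alloy G: M = 5.17×10⁻³
  alloy J: M = 4.66×10⁻³
  alloy R: M = 1.23×10⁻³
Highest index: alloy G.

alloy G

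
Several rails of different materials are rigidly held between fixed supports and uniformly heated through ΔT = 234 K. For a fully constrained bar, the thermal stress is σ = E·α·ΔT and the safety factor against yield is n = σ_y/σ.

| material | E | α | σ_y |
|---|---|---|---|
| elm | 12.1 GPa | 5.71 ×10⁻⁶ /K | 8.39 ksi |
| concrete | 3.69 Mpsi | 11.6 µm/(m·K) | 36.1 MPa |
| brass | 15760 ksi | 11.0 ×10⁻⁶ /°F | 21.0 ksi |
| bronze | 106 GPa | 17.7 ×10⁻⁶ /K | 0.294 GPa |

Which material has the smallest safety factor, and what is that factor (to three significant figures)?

brass, n = 0.288

In consistent units (E in GPa, α in ×10⁻⁶/K, σ_y in MPa):
  elm: E = 12.10, α = 5.71, σ_y = 57.85 → σ = 16.2 MPa, n = 3.58
  concrete: E = 25.44, α = 11.6, σ_y = 36.10 → σ = 69.1 MPa, n = 0.523
  brass: E = 108.7, α = 19.8, σ_y = 144.8 → σ = 503 MPa, n = 0.288
  bronze: E = 106.0, α = 17.7, σ_y = 294.0 → σ = 439 MPa, n = 0.670
The minimum is brass at n = 0.288.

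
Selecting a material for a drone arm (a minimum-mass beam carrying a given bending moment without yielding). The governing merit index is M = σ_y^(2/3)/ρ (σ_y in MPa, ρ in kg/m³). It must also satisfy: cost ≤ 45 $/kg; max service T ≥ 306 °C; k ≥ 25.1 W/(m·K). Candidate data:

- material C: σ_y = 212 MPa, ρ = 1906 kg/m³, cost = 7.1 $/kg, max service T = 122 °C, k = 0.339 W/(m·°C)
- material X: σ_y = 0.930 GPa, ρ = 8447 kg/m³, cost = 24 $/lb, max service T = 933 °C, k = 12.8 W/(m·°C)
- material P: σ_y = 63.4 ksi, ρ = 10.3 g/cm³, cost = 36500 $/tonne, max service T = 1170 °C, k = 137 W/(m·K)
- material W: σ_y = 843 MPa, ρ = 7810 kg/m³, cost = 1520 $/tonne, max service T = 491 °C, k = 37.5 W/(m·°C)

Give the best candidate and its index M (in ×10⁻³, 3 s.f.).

material W, M = 11.4×10⁻³

Screen on constraints: cost ≤ 45 $/kg; max service T ≥ 306 °C; k ≥ 25.1 W/(m·K). Survivors: material P, material W.
In SI units:
  material P: σ_y = 437.1 MPa, ρ = 10300 kg/m³
  material W: σ_y = 843.0 MPa, ρ = 7810 kg/m³
  material W: M = 11.4×10⁻³
  material P: M = 5.59×10⁻³
Material W ranks first.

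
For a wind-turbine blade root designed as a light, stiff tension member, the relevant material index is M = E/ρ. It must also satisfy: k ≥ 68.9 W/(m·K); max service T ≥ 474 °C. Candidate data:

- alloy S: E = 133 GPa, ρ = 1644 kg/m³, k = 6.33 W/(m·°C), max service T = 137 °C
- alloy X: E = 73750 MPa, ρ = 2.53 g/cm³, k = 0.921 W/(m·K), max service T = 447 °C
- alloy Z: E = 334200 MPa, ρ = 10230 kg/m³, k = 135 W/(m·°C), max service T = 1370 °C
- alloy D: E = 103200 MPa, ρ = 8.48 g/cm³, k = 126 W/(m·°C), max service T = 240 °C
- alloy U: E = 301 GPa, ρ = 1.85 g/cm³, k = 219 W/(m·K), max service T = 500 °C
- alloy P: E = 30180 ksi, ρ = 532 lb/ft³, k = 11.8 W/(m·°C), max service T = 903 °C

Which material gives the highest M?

Screen on constraints: k ≥ 68.9 W/(m·K); max service T ≥ 474 °C. Survivors: alloy Z, alloy U.
After converting to SI:
  alloy Z: E = 334.2 GPa, ρ = 10230 kg/m³
  alloy U: E = 301.0 GPa, ρ = 1850 kg/m³
  alloy U: M = 163 MN·m/kg
  alloy Z: M = 32.7 MN·m/kg
The maximum is for alloy U.

alloy U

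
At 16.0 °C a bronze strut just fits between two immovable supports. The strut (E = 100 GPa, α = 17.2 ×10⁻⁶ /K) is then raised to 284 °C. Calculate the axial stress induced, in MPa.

ΔT = 268.0 K. Constrained thermal stress σ = E·α·ΔT = 100.0×10³ MPa × 17.2×10⁻⁶ × 268.0 = 461 MPa (compressive).

461 MPa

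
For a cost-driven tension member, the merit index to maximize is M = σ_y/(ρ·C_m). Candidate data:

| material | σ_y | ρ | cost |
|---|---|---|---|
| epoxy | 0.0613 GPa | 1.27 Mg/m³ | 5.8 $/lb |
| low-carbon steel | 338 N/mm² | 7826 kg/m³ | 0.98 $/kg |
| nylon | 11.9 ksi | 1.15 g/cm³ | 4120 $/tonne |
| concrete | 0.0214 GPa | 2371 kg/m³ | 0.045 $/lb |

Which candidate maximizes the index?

concrete

After converting to SI:
  epoxy: σ_y = 61.30 MPa, ρ = 1270 kg/m³, cost = 12.79 $/kg
  low-carbon steel: σ_y = 338.0 MPa, ρ = 7826 kg/m³, cost = 0.9800 $/kg
  nylon: σ_y = 82.05 MPa, ρ = 1150 kg/m³, cost = 4.120 $/kg
  concrete: σ_y = 21.40 MPa, ρ = 2371 kg/m³, cost = 0.09921 $/kg
  concrete: M = 91.0 kN·m per $
  low-carbon steel: M = 44.1 kN·m per $
  nylon: M = 17.3 kN·m per $
  epoxy: M = 3.77 kN·m per $
The maximum is for concrete.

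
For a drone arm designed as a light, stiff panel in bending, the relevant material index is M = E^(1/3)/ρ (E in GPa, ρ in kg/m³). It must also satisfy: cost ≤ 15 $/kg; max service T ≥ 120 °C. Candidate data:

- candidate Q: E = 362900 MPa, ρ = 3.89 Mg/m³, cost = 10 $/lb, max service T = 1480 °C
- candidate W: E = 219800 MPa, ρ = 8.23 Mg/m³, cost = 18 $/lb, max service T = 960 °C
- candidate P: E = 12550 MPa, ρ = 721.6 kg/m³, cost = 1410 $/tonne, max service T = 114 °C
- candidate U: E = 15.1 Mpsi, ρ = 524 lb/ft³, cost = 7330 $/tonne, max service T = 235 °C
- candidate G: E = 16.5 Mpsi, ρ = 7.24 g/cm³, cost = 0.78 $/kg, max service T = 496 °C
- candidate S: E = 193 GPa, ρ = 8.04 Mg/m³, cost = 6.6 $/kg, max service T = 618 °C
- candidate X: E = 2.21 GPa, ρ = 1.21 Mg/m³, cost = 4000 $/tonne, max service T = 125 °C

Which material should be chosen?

Screen on constraints: cost ≤ 15 $/kg; max service T ≥ 120 °C. Survivors: candidate U, candidate G, candidate S, candidate X.
Putting every candidate on a common basis:
  candidate U: E = 104.1 GPa, ρ = 8394 kg/m³
  candidate G: E = 113.8 GPa, ρ = 7240 kg/m³
  candidate S: E = 193.0 GPa, ρ = 8040 kg/m³
  candidate X: E = 2.210 GPa, ρ = 1210 kg/m³
  candidate X: M = 1.08×10⁻³
  candidate S: M = 0.719×10⁻³
  candidate G: M = 0.669×10⁻³
  candidate U: M = 0.560×10⁻³
The maximum is for candidate X.

candidate X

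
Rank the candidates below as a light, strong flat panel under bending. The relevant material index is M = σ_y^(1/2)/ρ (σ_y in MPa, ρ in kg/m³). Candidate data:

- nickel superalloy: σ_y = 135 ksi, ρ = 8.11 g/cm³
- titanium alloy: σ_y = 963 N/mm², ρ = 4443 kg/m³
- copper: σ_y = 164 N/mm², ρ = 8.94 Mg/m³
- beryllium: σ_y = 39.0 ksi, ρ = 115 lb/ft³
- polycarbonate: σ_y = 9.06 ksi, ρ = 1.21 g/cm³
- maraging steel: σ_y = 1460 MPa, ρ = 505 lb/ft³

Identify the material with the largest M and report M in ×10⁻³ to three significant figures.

beryllium, M = 8.90×10⁻³

After converting to SI:
  nickel superalloy: σ_y = 930.8 MPa, ρ = 8110 kg/m³
  titanium alloy: σ_y = 963.0 MPa, ρ = 4443 kg/m³
  copper: σ_y = 164.0 MPa, ρ = 8940 kg/m³
  beryllium: σ_y = 268.9 MPa, ρ = 1842 kg/m³
  polycarbonate: σ_y = 62.47 MPa, ρ = 1210 kg/m³
  maraging steel: σ_y = 1460 MPa, ρ = 8089 kg/m³
  beryllium: M = 8.90×10⁻³
  titanium alloy: M = 6.98×10⁻³
  polycarbonate: M = 6.53×10⁻³
  maraging steel: M = 4.72×10⁻³
  nickel superalloy: M = 3.76×10⁻³
  copper: M = 1.43×10⁻³
Beryllium has the largest M.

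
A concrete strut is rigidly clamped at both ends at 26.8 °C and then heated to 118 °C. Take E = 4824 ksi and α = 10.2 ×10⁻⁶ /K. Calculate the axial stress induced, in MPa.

E = 4824 ksi = 33.26 GPa.
ΔT = 91.20 K. Constrained thermal stress σ = E·α·ΔT = 33.26×10³ MPa × 10.2×10⁻⁶ × 91.20 = 30.9 MPa (compressive).

30.9 MPa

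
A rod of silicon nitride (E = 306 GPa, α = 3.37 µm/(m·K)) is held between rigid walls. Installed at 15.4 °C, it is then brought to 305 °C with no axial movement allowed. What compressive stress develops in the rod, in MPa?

299 MPa

ΔT = 289.6 K. Constrained thermal stress σ = E·α·ΔT = 306.0×10³ MPa × 3.37×10⁻⁶ × 289.6 = 299 MPa (compressive).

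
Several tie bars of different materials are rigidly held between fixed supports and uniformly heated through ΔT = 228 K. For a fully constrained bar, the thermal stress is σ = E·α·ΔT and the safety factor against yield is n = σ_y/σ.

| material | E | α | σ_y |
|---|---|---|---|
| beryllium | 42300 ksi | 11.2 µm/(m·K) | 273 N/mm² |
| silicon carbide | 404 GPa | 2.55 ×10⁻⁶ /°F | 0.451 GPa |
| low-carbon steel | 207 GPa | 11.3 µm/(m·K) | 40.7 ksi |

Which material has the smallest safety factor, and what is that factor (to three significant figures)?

beryllium, n = 0.367

Per material, after unit conversion:
  beryllium: E = 291.6, α = 11.2, σ_y = 273.0 → σ = 745 MPa, n = 0.367
  silicon carbide: E = 404.0, α = 4.59, σ_y = 451.0 → σ = 423 MPa, n = 1.07
  low-carbon steel: E = 207.0, α = 11.3, σ_y = 280.6 → σ = 533 MPa, n = 0.526
Beryllium has the lowest safety factor, n = 0.367.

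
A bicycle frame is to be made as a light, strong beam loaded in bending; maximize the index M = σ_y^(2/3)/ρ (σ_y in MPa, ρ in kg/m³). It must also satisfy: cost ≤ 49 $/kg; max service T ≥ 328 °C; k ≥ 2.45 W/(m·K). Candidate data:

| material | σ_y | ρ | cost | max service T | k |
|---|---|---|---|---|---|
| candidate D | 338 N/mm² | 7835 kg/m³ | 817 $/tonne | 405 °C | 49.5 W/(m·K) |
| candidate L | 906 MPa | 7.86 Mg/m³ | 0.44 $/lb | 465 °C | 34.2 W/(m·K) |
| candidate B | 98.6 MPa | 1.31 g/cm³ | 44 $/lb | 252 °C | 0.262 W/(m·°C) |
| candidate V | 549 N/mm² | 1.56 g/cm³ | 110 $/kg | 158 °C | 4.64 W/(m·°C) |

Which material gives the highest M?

Screen on constraints: cost ≤ 49 $/kg; max service T ≥ 328 °C; k ≥ 2.45 W/(m·K). Survivors: candidate D, candidate L.
Convert each candidate to consistent units, then evaluate M:
  candidate D: σ_y = 338.0 MPa, ρ = 7835 kg/m³
  candidate L: σ_y = 906.0 MPa, ρ = 7860 kg/m³
  candidate L: M = 11.9×10⁻³
  candidate D: M = 6.19×10⁻³
Candidate L has the largest M.

candidate L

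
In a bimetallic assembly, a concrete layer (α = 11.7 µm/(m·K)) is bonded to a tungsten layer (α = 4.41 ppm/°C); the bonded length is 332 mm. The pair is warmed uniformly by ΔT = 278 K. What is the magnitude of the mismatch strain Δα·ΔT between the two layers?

2.03×10⁻³

Δα = |11.7 − 4.41|×10⁻⁶/K = 7.29×10⁻⁶/K.
Mismatch strain = Δα·ΔT = 7.29×10⁻⁶ × 278.0 = 2.03×10⁻³.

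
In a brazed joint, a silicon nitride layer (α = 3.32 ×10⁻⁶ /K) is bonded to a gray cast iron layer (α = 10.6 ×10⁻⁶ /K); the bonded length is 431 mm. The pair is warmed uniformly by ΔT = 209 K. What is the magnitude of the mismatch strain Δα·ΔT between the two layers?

1.52×10⁻³

Δα = |3.32 − 10.6|×10⁻⁶/K = 7.28×10⁻⁶/K.
Mismatch strain = Δα·ΔT = 7.28×10⁻⁶ × 209.0 = 1.52×10⁻³.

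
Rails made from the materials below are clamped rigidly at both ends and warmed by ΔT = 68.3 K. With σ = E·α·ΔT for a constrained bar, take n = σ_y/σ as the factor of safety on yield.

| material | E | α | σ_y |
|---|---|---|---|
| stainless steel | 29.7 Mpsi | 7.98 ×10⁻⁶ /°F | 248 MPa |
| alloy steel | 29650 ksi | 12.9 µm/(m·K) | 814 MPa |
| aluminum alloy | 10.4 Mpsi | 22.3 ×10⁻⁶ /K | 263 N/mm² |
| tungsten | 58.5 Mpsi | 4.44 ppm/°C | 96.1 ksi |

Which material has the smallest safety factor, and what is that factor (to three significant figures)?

stainless steel, n = 1.23

Converting E to GPa, α to ×10⁻⁶/K, σ_y to MPa, then σ and n for each:
  stainless steel: E = 204.8, α = 14.4, σ_y = 248.0 → σ = 201 MPa, n = 1.23
  alloy steel: E = 204.4, α = 12.9, σ_y = 814.0 → σ = 180 MPa, n = 4.52
  aluminum alloy: E = 71.71, α = 22.3, σ_y = 263.0 → σ = 109 MPa, n = 2.41
  tungsten: E = 403.3, α = 4.44, σ_y = 662.6 → σ = 122 MPa, n = 5.42
The minimum is stainless steel at n = 1.23.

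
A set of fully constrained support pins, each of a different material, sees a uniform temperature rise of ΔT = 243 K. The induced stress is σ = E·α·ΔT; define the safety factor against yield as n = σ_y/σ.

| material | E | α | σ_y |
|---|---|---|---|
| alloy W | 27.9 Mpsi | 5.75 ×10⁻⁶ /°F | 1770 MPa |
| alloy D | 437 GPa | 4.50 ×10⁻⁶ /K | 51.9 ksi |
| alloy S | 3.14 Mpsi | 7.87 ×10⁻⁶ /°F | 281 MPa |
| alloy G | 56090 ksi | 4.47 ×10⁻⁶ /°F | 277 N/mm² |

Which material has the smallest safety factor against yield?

alloy G

Per material, after unit conversion:
  alloy W: E = 192.4, α = 10.3, σ_y = 1770 → σ = 484 MPa, n = 3.66
  alloy D: E = 437.0, α = 4.50, σ_y = 357.8 → σ = 478 MPa, n = 0.749
  alloy S: E = 21.65, α = 14.2, σ_y = 281.0 → σ = 74.5 MPa, n = 3.77
  alloy G: E = 386.7, α = 8.05, σ_y = 277.0 → σ = 756 MPa, n = 0.366
Alloy G has the lowest safety factor, n = 0.366.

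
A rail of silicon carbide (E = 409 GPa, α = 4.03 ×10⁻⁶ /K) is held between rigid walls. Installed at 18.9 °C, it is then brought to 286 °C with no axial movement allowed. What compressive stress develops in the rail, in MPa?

ΔT = 267.1 K. Constrained thermal stress σ = E·α·ΔT = 409.0×10³ MPa × 4.03×10⁻⁶ × 267.1 = 440 MPa (compressive).

440 MPa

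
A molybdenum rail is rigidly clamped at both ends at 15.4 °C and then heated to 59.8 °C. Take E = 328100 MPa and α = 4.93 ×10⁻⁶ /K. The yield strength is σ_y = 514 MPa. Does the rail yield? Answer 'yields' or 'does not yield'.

does not yield

E = 328100 MPa = 328.1 GPa.
ΔT = 44.40 K. Constrained thermal stress σ = E·α·ΔT = 328.1×10³ MPa × 4.93×10⁻⁶ × 44.40 = 71.8 MPa (compressive).
Compare to σ_y = 514 MPa: σ < σ_y, so it does not yield.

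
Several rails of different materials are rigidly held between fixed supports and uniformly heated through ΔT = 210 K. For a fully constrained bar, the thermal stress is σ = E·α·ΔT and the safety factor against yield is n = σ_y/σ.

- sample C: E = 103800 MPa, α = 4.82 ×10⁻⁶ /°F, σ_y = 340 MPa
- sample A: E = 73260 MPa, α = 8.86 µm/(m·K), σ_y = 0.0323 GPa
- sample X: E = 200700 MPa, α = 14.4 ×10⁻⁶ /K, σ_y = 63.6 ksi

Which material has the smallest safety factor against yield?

sample A

Per material, after unit conversion:
  sample C: E = 103.8, α = 8.68, σ_y = 340.0 → σ = 189 MPa, n = 1.80
  sample A: E = 73.26, α = 8.86, σ_y = 32.30 → σ = 136 MPa, n = 0.237
  sample X: E = 200.7, α = 14.4, σ_y = 438.5 → σ = 607 MPa, n = 0.723
Smallest n: sample A with n = 0.237.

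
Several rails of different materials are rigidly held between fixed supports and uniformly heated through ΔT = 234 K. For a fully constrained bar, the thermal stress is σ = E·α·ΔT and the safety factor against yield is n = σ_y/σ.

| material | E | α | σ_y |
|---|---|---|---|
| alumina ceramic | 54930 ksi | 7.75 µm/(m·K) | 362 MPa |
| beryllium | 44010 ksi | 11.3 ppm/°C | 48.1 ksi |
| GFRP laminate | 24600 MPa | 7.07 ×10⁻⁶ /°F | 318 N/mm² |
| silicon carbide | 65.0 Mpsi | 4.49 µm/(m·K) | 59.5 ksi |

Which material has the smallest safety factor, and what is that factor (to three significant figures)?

In consistent units (E in GPa, α in ×10⁻⁶/K, σ_y in MPa):
  alumina ceramic: E = 378.7, α = 7.75, σ_y = 362.0 → σ = 687 MPa, n = 0.527
  beryllium: E = 303.4, α = 11.3, σ_y = 331.6 → σ = 802 MPa, n = 0.413
  GFRP laminate: E = 24.60, α = 12.7, σ_y = 318.0 → σ = 73.3 MPa, n = 4.34
  silicon carbide: E = 448.2, α = 4.49, σ_y = 410.2 → σ = 471 MPa, n = 0.871
Smallest n: beryllium with n = 0.413.

beryllium, n = 0.413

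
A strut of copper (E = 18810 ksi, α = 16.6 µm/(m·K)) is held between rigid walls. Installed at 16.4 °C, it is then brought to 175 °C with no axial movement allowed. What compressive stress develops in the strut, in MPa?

341 MPa

E = 18810 ksi = 129.7 GPa.
ΔT = 158.6 K. Constrained thermal stress σ = E·α·ΔT = 129.7×10³ MPa × 16.6×10⁻⁶ × 158.6 = 341 MPa (compressive).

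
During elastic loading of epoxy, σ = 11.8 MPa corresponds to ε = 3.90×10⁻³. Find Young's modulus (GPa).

E = σ/ε = 11.8 MPa / 3.90×10⁻³ = 3026 MPa = 3.03 GPa.

3.03 GPa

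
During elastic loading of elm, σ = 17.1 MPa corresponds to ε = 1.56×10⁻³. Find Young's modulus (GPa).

11.0 GPa

E = σ/ε = 17.1 MPa / 1.56×10⁻³ = 10960 MPa = 11.0 GPa.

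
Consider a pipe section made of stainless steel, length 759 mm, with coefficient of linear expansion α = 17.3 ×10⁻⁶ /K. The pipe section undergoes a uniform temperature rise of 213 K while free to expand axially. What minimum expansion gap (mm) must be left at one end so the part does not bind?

2.80 mm

ΔL = α·L₀·ΔT = 17.3×10⁻⁶ × 759 mm × 213.0 K = 2.80 mm.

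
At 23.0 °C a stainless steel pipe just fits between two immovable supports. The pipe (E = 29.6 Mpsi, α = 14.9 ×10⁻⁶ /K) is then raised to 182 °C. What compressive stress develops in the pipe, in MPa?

483 MPa

E = 29.6 Mpsi = 204.1 GPa.
ΔT = 159.0 K. Constrained thermal stress σ = E·α·ΔT = 204.1×10³ MPa × 14.9×10⁻⁶ × 159.0 = 483 MPa (compressive).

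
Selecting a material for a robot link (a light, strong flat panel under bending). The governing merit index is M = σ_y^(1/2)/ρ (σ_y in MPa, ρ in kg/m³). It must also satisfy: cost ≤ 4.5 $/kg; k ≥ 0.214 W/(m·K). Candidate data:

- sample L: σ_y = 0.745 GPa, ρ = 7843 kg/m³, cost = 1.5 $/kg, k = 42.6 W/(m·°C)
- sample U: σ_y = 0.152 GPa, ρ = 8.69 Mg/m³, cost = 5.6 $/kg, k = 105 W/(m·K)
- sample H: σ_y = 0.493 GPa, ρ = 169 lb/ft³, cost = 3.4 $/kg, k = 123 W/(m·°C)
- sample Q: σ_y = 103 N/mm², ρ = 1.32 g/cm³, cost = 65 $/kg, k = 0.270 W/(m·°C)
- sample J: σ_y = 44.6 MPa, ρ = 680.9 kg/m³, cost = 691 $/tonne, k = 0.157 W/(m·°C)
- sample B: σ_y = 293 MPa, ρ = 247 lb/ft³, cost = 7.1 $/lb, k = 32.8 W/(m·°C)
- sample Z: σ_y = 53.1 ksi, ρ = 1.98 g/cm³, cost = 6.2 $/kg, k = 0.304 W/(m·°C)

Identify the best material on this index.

Screen on constraints: cost ≤ 4.5 $/kg; k ≥ 0.214 W/(m·K). Survivors: sample L, sample H.
Putting every candidate on a common basis:
  sample L: σ_y = 745.0 MPa, ρ = 7843 kg/m³
  sample H: σ_y = 493.0 MPa, ρ = 2707 kg/m³
  sample H: M = 8.20×10⁻³
  sample L: M = 3.48×10⁻³
The maximum is for sample H.

sample H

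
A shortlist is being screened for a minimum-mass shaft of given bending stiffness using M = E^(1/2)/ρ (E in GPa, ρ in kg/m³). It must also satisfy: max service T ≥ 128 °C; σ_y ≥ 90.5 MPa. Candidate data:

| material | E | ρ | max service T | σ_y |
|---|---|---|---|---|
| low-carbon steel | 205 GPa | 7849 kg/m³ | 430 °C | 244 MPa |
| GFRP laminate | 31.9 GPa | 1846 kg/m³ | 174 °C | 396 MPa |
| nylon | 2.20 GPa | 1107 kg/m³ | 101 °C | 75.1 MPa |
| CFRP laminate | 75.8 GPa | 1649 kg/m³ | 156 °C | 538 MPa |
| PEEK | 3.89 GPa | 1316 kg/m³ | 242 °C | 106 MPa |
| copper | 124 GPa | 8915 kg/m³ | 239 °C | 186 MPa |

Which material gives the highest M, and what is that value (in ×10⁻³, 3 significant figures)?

CFRP laminate, M = 5.28×10⁻³

Screen on constraints: max service T ≥ 128 °C; σ_y ≥ 90.5 MPa. Survivors: low-carbon steel, GFRP laminate, CFRP laminate, PEEK, copper.
Computing M directly (units already consistent):
  CFRP laminate: M = 5.28×10⁻³
  GFRP laminate: M = 3.06×10⁻³
  low-carbon steel: M = 1.82×10⁻³
  PEEK: M = 1.50×10⁻³
  copper: M = 1.25×10⁻³
CFRP laminate has the largest M.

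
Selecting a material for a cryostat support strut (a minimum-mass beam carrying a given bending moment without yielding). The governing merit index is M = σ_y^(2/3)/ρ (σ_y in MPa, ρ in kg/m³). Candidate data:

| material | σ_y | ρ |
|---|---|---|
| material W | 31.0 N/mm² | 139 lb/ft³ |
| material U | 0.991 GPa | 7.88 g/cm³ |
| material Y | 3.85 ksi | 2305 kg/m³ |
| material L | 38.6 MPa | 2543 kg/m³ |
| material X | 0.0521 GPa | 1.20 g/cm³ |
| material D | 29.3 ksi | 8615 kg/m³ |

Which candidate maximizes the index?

material U

In SI units:
  material W: σ_y = 31.00 MPa, ρ = 2227 kg/m³
  material U: σ_y = 991.0 MPa, ρ = 7880 kg/m³
  material Y: σ_y = 26.54 MPa, ρ = 2305 kg/m³
  material L: σ_y = 38.60 MPa, ρ = 2543 kg/m³
  material X: σ_y = 52.10 MPa, ρ = 1200 kg/m³
  material D: σ_y = 202.0 MPa, ρ = 8615 kg/m³
  material U: M = 12.6×10⁻³
  material X: M = 11.6×10⁻³
  material L: M = 4.49×10⁻³
  material W: M = 4.43×10⁻³
  material D: M = 4.00×10⁻³
  material Y: M = 3.86×10⁻³
Highest index: material U.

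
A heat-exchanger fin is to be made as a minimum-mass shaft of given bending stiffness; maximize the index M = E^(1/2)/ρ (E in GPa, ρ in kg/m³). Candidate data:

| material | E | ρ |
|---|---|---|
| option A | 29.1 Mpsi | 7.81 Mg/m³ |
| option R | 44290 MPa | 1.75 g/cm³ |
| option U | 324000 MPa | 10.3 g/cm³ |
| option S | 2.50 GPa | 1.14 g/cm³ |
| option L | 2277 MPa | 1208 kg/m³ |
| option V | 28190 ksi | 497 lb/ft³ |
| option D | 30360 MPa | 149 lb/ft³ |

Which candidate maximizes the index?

option R

Putting every candidate on a common basis:
  option A: E = 200.6 GPa, ρ = 7810 kg/m³
  option R: E = 44.29 GPa, ρ = 1750 kg/m³
  option U: E = 324.0 GPa, ρ = 10300 kg/m³
  option S: E = 2.500 GPa, ρ = 1140 kg/m³
  option L: E = 2.277 GPa, ρ = 1208 kg/m³
  option V: E = 194.4 GPa, ρ = 7961 kg/m³
  option D: E = 30.36 GPa, ρ = 2387 kg/m³
  option R: M = 3.80×10⁻³
  option D: M = 2.31×10⁻³
  option A: M = 1.81×10⁻³
  option V: M = 1.75×10⁻³
  option U: M = 1.75×10⁻³
  option S: M = 1.39×10⁻³
  option L: M = 1.25×10⁻³
Highest index: option R.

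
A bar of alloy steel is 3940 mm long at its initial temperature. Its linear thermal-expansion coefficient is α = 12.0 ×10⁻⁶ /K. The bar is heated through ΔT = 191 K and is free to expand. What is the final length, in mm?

ΔL = α·L₀·ΔT = 12.0×10⁻⁶ × 3940 mm × 191.0 K = 9.03 mm.
L = L₀ + ΔL = 3940 + 9.03 = 3949.0 mm.

3949.0 mm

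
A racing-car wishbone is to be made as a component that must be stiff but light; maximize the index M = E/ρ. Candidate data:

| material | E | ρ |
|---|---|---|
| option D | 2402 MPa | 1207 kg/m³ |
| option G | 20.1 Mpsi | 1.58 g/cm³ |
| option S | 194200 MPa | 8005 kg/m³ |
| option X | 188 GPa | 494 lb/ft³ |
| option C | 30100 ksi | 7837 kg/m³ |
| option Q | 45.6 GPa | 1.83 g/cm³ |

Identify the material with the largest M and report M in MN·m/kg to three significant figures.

option G, M = 87.7 MN·m/kg

In SI units:
  option D: E = 2.402 GPa, ρ = 1207 kg/m³
  option G: E = 138.6 GPa, ρ = 1580 kg/m³
  option S: E = 194.2 GPa, ρ = 8005 kg/m³
  option X: E = 188.0 GPa, ρ = 7913 kg/m³
  option C: E = 207.5 GPa, ρ = 7837 kg/m³
  option Q: E = 45.60 GPa, ρ = 1830 kg/m³
  option G: M = 87.7 MN·m/kg
  option C: M = 26.5 MN·m/kg
  option Q: M = 24.9 MN·m/kg
  option S: M = 24.3 MN·m/kg
  option X: M = 23.8 MN·m/kg
  option D: M = 1.99 MN·m/kg
Option G has the largest M.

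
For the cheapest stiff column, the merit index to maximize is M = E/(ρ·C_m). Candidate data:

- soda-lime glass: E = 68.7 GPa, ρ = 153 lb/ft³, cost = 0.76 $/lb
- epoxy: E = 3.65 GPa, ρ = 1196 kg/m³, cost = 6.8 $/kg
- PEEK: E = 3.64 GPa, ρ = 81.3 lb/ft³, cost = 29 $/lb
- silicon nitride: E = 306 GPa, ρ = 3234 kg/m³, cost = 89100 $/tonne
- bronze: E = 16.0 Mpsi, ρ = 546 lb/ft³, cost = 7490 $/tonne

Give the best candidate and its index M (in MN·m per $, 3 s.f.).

soda-lime glass, M = 16.7 MN·m per $

After converting to SI:
  soda-lime glass: E = 68.70 GPa, ρ = 2451 kg/m³, cost = 1.675 $/kg
  epoxy: E = 3.650 GPa, ρ = 1196 kg/m³, cost = 6.800 $/kg
  PEEK: E = 3.640 GPa, ρ = 1302 kg/m³, cost = 63.93 $/kg
  silicon nitride: E = 306.0 GPa, ρ = 3234 kg/m³, cost = 89.10 $/kg
  bronze: E = 110.3 GPa, ρ = 8746 kg/m³, cost = 7.490 $/kg
  soda-lime glass: M = 16.7 MN·m per $
  bronze: M = 1.68 MN·m per $
  silicon nitride: M = 1.06 MN·m per $
  epoxy: M = 0.449 MN·m per $
  PEEK: M = 0.0437 MN·m per $
Highest index: soda-lime glass.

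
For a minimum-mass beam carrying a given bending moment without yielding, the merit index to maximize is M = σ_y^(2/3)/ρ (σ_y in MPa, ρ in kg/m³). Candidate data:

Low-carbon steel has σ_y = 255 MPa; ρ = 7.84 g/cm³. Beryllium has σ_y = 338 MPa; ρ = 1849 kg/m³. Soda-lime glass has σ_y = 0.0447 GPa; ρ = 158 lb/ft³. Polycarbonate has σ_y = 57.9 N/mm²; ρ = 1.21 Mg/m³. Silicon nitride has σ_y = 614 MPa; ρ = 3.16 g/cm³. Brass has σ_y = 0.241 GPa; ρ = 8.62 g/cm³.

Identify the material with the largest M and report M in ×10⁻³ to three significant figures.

beryllium, M = 26.2×10⁻³

Putting every candidate on a common basis:
  low-carbon steel: σ_y = 255.0 MPa, ρ = 7840 kg/m³
  beryllium: σ_y = 338.0 MPa, ρ = 1849 kg/m³
  soda-lime glass: σ_y = 44.70 MPa, ρ = 2531 kg/m³
  polycarbonate: σ_y = 57.90 MPa, ρ = 1210 kg/m³
  silicon nitride: σ_y = 614.0 MPa, ρ = 3160 kg/m³
  brass: σ_y = 241.0 MPa, ρ = 8620 kg/m³
  beryllium: M = 26.2×10⁻³
  silicon nitride: M = 22.9×10⁻³
  polycarbonate: M = 12.4×10⁻³
  low-carbon steel: M = 5.13×10⁻³
  soda-lime glass: M = 4.98×10⁻³
  brass: M = 4.49×10⁻³
Highest index: beryllium.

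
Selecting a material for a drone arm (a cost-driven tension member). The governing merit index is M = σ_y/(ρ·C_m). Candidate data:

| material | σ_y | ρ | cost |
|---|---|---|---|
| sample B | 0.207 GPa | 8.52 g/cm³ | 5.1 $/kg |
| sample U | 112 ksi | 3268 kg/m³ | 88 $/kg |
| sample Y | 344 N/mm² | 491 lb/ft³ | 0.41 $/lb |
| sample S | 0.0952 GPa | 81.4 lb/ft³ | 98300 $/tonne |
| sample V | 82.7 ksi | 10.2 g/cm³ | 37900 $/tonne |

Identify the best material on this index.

Putting every candidate on a common basis:
  sample B: σ_y = 207.0 MPa, ρ = 8520 kg/m³, cost = 5.100 $/kg
  sample U: σ_y = 772.2 MPa, ρ = 3268 kg/m³, cost = 88.00 $/kg
  sample Y: σ_y = 344.0 MPa, ρ = 7865 kg/m³, cost = 0.9039 $/kg
  sample S: σ_y = 95.20 MPa, ρ = 1304 kg/m³, cost = 98.30 $/kg
  sample V: σ_y = 570.2 MPa, ρ = 10200 kg/m³, cost = 37.90 $/kg
  sample Y: M = 48.4 kN·m per $
  sample B: M = 4.76 kN·m per $
  sample U: M = 2.69 kN·m per $
  sample V: M = 1.47 kN·m per $
  sample S: M = 0.743 kN·m per $
Highest index: sample Y.

sample Y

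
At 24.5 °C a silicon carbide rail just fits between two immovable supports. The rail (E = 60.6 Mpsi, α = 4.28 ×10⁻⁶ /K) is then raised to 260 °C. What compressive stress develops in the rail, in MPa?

421 MPa

E = 60.6 Mpsi = 417.8 GPa.
ΔT = 235.5 K. Constrained thermal stress σ = E·α·ΔT = 417.8×10³ MPa × 4.28×10⁻⁶ × 235.5 = 421 MPa (compressive).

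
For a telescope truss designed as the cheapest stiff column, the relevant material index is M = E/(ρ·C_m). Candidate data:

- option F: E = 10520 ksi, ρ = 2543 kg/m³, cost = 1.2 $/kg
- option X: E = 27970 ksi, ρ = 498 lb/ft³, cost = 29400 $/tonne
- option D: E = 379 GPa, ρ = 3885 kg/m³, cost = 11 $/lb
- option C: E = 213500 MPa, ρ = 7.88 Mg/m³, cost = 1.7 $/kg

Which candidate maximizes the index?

option F

Putting every candidate on a common basis:
  option F: E = 72.53 GPa, ρ = 2543 kg/m³, cost = 1.200 $/kg
  option X: E = 192.8 GPa, ρ = 7977 kg/m³, cost = 29.40 $/kg
  option D: E = 379.0 GPa, ρ = 3885 kg/m³, cost = 24.25 $/kg
  option C: E = 213.5 GPa, ρ = 7880 kg/m³, cost = 1.700 $/kg
  option F: M = 23.8 MN·m per $
  option C: M = 15.9 MN·m per $
  option D: M = 4.02 MN·m per $
  option X: M = 0.822 MN·m per $
Option F has the largest M.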